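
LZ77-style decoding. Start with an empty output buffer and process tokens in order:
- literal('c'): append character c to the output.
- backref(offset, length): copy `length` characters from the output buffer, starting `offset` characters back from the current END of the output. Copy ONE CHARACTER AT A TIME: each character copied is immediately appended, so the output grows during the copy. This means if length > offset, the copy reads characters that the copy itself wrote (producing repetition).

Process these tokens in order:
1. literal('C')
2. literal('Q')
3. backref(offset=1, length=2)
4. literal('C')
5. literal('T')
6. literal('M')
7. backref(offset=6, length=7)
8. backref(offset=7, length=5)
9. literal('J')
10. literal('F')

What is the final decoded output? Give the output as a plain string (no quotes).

Token 1: literal('C'). Output: "C"
Token 2: literal('Q'). Output: "CQ"
Token 3: backref(off=1, len=2) (overlapping!). Copied 'QQ' from pos 1. Output: "CQQQ"
Token 4: literal('C'). Output: "CQQQC"
Token 5: literal('T'). Output: "CQQQCT"
Token 6: literal('M'). Output: "CQQQCTM"
Token 7: backref(off=6, len=7) (overlapping!). Copied 'QQQCTMQ' from pos 1. Output: "CQQQCTMQQQCTMQ"
Token 8: backref(off=7, len=5). Copied 'QQQCT' from pos 7. Output: "CQQQCTMQQQCTMQQQQCT"
Token 9: literal('J'). Output: "CQQQCTMQQQCTMQQQQCTJ"
Token 10: literal('F'). Output: "CQQQCTMQQQCTMQQQQCTJF"

Answer: CQQQCTMQQQCTMQQQQCTJF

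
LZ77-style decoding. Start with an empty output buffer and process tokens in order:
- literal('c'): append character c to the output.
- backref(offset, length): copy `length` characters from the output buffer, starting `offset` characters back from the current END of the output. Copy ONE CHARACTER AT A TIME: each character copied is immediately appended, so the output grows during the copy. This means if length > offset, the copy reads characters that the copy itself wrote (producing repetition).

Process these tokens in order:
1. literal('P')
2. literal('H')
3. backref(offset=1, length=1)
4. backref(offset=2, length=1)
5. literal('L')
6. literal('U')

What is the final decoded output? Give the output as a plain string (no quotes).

Token 1: literal('P'). Output: "P"
Token 2: literal('H'). Output: "PH"
Token 3: backref(off=1, len=1). Copied 'H' from pos 1. Output: "PHH"
Token 4: backref(off=2, len=1). Copied 'H' from pos 1. Output: "PHHH"
Token 5: literal('L'). Output: "PHHHL"
Token 6: literal('U'). Output: "PHHHLU"

Answer: PHHHLU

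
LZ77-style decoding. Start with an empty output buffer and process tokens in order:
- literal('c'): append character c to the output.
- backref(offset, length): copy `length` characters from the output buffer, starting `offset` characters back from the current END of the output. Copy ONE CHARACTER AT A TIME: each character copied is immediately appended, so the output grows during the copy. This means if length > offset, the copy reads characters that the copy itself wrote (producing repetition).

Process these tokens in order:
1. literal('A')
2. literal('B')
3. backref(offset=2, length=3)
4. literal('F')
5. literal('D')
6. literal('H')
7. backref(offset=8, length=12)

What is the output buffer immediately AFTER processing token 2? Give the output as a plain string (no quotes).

Token 1: literal('A'). Output: "A"
Token 2: literal('B'). Output: "AB"

Answer: AB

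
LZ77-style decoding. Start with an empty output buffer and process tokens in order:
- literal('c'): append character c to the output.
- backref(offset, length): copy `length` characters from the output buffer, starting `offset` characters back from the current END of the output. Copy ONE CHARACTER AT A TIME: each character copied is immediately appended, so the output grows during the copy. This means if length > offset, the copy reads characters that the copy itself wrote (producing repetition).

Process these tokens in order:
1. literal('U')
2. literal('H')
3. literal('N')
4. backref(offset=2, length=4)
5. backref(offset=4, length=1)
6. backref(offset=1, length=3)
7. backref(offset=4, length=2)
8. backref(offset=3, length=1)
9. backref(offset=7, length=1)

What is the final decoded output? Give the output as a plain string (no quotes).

Token 1: literal('U'). Output: "U"
Token 2: literal('H'). Output: "UH"
Token 3: literal('N'). Output: "UHN"
Token 4: backref(off=2, len=4) (overlapping!). Copied 'HNHN' from pos 1. Output: "UHNHNHN"
Token 5: backref(off=4, len=1). Copied 'H' from pos 3. Output: "UHNHNHNH"
Token 6: backref(off=1, len=3) (overlapping!). Copied 'HHH' from pos 7. Output: "UHNHNHNHHHH"
Token 7: backref(off=4, len=2). Copied 'HH' from pos 7. Output: "UHNHNHNHHHHHH"
Token 8: backref(off=3, len=1). Copied 'H' from pos 10. Output: "UHNHNHNHHHHHHH"
Token 9: backref(off=7, len=1). Copied 'H' from pos 7. Output: "UHNHNHNHHHHHHHH"

Answer: UHNHNHNHHHHHHHH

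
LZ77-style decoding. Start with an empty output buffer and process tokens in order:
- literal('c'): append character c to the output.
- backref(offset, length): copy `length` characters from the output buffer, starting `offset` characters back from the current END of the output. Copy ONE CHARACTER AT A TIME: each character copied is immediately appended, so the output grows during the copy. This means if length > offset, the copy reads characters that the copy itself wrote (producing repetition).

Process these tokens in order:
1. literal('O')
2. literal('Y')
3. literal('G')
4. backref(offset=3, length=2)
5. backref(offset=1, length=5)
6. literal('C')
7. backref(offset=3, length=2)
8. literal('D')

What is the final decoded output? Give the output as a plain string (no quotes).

Token 1: literal('O'). Output: "O"
Token 2: literal('Y'). Output: "OY"
Token 3: literal('G'). Output: "OYG"
Token 4: backref(off=3, len=2). Copied 'OY' from pos 0. Output: "OYGOY"
Token 5: backref(off=1, len=5) (overlapping!). Copied 'YYYYY' from pos 4. Output: "OYGOYYYYYY"
Token 6: literal('C'). Output: "OYGOYYYYYYC"
Token 7: backref(off=3, len=2). Copied 'YY' from pos 8. Output: "OYGOYYYYYYCYY"
Token 8: literal('D'). Output: "OYGOYYYYYYCYYD"

Answer: OYGOYYYYYYCYYD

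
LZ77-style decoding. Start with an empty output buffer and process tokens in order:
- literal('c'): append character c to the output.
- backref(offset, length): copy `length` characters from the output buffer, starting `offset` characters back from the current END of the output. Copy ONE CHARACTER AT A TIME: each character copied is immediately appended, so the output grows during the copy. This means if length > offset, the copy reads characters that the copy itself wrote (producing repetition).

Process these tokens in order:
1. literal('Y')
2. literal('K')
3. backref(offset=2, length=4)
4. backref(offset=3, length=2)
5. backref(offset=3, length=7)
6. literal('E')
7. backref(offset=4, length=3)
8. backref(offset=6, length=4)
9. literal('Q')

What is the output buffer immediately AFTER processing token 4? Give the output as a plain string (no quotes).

Token 1: literal('Y'). Output: "Y"
Token 2: literal('K'). Output: "YK"
Token 3: backref(off=2, len=4) (overlapping!). Copied 'YKYK' from pos 0. Output: "YKYKYK"
Token 4: backref(off=3, len=2). Copied 'KY' from pos 3. Output: "YKYKYKKY"

Answer: YKYKYKKY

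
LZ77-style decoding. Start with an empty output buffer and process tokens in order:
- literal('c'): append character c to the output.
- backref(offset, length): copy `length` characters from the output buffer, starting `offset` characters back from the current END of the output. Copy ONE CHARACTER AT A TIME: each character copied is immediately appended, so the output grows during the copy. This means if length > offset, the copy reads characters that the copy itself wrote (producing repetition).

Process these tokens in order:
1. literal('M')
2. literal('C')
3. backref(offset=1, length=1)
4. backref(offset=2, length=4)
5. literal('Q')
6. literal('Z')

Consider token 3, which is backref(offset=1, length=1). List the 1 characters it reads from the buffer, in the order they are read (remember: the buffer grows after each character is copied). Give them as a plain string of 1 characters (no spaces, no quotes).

Answer: C

Derivation:
Token 1: literal('M'). Output: "M"
Token 2: literal('C'). Output: "MC"
Token 3: backref(off=1, len=1). Buffer before: "MC" (len 2)
  byte 1: read out[1]='C', append. Buffer now: "MCC"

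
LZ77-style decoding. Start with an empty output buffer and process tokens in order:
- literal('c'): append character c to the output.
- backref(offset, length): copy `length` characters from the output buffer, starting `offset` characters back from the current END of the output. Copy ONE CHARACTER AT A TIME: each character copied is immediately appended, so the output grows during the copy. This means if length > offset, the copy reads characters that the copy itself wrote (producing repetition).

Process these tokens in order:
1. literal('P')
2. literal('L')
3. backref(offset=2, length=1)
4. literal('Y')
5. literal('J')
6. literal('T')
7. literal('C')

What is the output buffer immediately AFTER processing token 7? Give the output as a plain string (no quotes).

Answer: PLPYJTC

Derivation:
Token 1: literal('P'). Output: "P"
Token 2: literal('L'). Output: "PL"
Token 3: backref(off=2, len=1). Copied 'P' from pos 0. Output: "PLP"
Token 4: literal('Y'). Output: "PLPY"
Token 5: literal('J'). Output: "PLPYJ"
Token 6: literal('T'). Output: "PLPYJT"
Token 7: literal('C'). Output: "PLPYJTC"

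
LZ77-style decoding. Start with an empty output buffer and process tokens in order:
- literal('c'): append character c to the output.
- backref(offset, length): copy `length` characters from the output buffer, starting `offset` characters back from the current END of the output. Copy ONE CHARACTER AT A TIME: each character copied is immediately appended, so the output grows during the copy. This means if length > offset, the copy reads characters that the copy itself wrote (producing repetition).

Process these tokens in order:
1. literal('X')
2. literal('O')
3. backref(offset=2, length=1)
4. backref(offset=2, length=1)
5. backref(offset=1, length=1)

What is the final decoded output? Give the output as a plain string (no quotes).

Answer: XOXOO

Derivation:
Token 1: literal('X'). Output: "X"
Token 2: literal('O'). Output: "XO"
Token 3: backref(off=2, len=1). Copied 'X' from pos 0. Output: "XOX"
Token 4: backref(off=2, len=1). Copied 'O' from pos 1. Output: "XOXO"
Token 5: backref(off=1, len=1). Copied 'O' from pos 3. Output: "XOXOO"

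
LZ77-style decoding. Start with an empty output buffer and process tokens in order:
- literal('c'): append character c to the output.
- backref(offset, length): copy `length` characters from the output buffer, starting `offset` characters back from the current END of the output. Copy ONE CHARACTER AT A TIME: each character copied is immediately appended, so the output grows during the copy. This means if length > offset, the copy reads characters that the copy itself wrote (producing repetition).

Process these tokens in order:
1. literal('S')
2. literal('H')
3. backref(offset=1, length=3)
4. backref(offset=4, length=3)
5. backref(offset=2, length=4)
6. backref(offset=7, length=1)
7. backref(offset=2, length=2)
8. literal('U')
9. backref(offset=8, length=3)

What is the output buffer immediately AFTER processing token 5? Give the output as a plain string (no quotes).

Token 1: literal('S'). Output: "S"
Token 2: literal('H'). Output: "SH"
Token 3: backref(off=1, len=3) (overlapping!). Copied 'HHH' from pos 1. Output: "SHHHH"
Token 4: backref(off=4, len=3). Copied 'HHH' from pos 1. Output: "SHHHHHHH"
Token 5: backref(off=2, len=4) (overlapping!). Copied 'HHHH' from pos 6. Output: "SHHHHHHHHHHH"

Answer: SHHHHHHHHHHH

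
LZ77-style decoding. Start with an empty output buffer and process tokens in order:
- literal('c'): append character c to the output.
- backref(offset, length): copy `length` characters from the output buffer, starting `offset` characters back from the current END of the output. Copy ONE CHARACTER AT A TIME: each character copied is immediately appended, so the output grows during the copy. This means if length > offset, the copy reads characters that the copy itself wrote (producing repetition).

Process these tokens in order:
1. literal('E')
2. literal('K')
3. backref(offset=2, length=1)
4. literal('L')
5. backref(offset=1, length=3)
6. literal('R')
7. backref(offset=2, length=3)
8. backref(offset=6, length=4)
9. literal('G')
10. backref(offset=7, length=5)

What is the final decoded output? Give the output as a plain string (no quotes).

Answer: EKELLLLRLRLLLRLGRLLLR

Derivation:
Token 1: literal('E'). Output: "E"
Token 2: literal('K'). Output: "EK"
Token 3: backref(off=2, len=1). Copied 'E' from pos 0. Output: "EKE"
Token 4: literal('L'). Output: "EKEL"
Token 5: backref(off=1, len=3) (overlapping!). Copied 'LLL' from pos 3. Output: "EKELLLL"
Token 6: literal('R'). Output: "EKELLLLR"
Token 7: backref(off=2, len=3) (overlapping!). Copied 'LRL' from pos 6. Output: "EKELLLLRLRL"
Token 8: backref(off=6, len=4). Copied 'LLRL' from pos 5. Output: "EKELLLLRLRLLLRL"
Token 9: literal('G'). Output: "EKELLLLRLRLLLRLG"
Token 10: backref(off=7, len=5). Copied 'RLLLR' from pos 9. Output: "EKELLLLRLRLLLRLGRLLLR"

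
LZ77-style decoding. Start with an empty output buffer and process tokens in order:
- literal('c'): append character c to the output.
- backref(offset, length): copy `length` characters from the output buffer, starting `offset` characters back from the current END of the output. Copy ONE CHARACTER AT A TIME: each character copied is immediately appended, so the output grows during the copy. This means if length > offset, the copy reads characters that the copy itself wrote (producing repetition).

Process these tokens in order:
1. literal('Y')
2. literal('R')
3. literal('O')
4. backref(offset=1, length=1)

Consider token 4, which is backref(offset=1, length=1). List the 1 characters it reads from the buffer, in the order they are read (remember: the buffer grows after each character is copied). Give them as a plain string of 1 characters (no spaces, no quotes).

Answer: O

Derivation:
Token 1: literal('Y'). Output: "Y"
Token 2: literal('R'). Output: "YR"
Token 3: literal('O'). Output: "YRO"
Token 4: backref(off=1, len=1). Buffer before: "YRO" (len 3)
  byte 1: read out[2]='O', append. Buffer now: "YROO"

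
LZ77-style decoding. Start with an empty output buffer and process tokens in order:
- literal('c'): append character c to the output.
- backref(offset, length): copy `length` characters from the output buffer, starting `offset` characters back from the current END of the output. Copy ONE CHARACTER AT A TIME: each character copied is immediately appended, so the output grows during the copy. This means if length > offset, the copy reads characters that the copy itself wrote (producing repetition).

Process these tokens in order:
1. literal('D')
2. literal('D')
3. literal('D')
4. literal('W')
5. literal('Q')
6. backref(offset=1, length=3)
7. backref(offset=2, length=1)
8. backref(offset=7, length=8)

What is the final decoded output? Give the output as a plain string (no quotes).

Answer: DDDWQQQQQDWQQQQQD

Derivation:
Token 1: literal('D'). Output: "D"
Token 2: literal('D'). Output: "DD"
Token 3: literal('D'). Output: "DDD"
Token 4: literal('W'). Output: "DDDW"
Token 5: literal('Q'). Output: "DDDWQ"
Token 6: backref(off=1, len=3) (overlapping!). Copied 'QQQ' from pos 4. Output: "DDDWQQQQ"
Token 7: backref(off=2, len=1). Copied 'Q' from pos 6. Output: "DDDWQQQQQ"
Token 8: backref(off=7, len=8) (overlapping!). Copied 'DWQQQQQD' from pos 2. Output: "DDDWQQQQQDWQQQQQD"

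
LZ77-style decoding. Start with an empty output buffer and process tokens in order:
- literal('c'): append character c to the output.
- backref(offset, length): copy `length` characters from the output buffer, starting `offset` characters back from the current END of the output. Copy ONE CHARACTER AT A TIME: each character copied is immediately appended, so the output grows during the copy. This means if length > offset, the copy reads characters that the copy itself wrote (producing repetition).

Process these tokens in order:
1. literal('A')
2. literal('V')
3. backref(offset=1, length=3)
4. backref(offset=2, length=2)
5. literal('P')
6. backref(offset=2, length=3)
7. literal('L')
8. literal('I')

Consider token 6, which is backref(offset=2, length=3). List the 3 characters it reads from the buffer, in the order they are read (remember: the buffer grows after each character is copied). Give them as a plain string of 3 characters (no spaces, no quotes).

Token 1: literal('A'). Output: "A"
Token 2: literal('V'). Output: "AV"
Token 3: backref(off=1, len=3) (overlapping!). Copied 'VVV' from pos 1. Output: "AVVVV"
Token 4: backref(off=2, len=2). Copied 'VV' from pos 3. Output: "AVVVVVV"
Token 5: literal('P'). Output: "AVVVVVVP"
Token 6: backref(off=2, len=3). Buffer before: "AVVVVVVP" (len 8)
  byte 1: read out[6]='V', append. Buffer now: "AVVVVVVPV"
  byte 2: read out[7]='P', append. Buffer now: "AVVVVVVPVP"
  byte 3: read out[8]='V', append. Buffer now: "AVVVVVVPVPV"

Answer: VPV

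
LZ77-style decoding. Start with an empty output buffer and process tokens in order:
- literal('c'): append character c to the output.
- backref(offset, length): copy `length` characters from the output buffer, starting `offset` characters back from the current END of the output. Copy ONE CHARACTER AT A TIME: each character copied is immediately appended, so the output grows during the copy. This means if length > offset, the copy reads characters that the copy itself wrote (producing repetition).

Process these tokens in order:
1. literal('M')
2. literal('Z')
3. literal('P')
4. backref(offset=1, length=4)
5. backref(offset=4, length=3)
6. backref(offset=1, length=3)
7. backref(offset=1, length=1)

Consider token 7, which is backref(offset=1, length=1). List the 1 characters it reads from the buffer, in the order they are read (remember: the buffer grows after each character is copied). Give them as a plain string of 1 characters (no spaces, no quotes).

Token 1: literal('M'). Output: "M"
Token 2: literal('Z'). Output: "MZ"
Token 3: literal('P'). Output: "MZP"
Token 4: backref(off=1, len=4) (overlapping!). Copied 'PPPP' from pos 2. Output: "MZPPPPP"
Token 5: backref(off=4, len=3). Copied 'PPP' from pos 3. Output: "MZPPPPPPPP"
Token 6: backref(off=1, len=3) (overlapping!). Copied 'PPP' from pos 9. Output: "MZPPPPPPPPPPP"
Token 7: backref(off=1, len=1). Buffer before: "MZPPPPPPPPPPP" (len 13)
  byte 1: read out[12]='P', append. Buffer now: "MZPPPPPPPPPPPP"

Answer: P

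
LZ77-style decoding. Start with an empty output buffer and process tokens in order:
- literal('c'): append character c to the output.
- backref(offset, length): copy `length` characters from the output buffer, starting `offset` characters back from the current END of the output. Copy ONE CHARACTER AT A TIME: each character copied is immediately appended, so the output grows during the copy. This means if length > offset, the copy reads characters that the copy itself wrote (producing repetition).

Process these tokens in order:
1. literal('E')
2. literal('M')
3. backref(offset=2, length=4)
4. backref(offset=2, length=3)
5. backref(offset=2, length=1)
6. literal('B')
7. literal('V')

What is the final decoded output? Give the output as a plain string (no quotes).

Token 1: literal('E'). Output: "E"
Token 2: literal('M'). Output: "EM"
Token 3: backref(off=2, len=4) (overlapping!). Copied 'EMEM' from pos 0. Output: "EMEMEM"
Token 4: backref(off=2, len=3) (overlapping!). Copied 'EME' from pos 4. Output: "EMEMEMEME"
Token 5: backref(off=2, len=1). Copied 'M' from pos 7. Output: "EMEMEMEMEM"
Token 6: literal('B'). Output: "EMEMEMEMEMB"
Token 7: literal('V'). Output: "EMEMEMEMEMBV"

Answer: EMEMEMEMEMBV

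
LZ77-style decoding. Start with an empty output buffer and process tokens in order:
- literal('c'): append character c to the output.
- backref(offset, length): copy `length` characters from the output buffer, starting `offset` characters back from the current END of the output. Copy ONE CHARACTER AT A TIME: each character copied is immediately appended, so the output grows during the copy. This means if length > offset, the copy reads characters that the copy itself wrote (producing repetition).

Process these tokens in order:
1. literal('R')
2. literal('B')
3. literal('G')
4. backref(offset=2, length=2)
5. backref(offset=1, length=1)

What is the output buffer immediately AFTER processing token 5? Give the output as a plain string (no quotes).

Token 1: literal('R'). Output: "R"
Token 2: literal('B'). Output: "RB"
Token 3: literal('G'). Output: "RBG"
Token 4: backref(off=2, len=2). Copied 'BG' from pos 1. Output: "RBGBG"
Token 5: backref(off=1, len=1). Copied 'G' from pos 4. Output: "RBGBGG"

Answer: RBGBGG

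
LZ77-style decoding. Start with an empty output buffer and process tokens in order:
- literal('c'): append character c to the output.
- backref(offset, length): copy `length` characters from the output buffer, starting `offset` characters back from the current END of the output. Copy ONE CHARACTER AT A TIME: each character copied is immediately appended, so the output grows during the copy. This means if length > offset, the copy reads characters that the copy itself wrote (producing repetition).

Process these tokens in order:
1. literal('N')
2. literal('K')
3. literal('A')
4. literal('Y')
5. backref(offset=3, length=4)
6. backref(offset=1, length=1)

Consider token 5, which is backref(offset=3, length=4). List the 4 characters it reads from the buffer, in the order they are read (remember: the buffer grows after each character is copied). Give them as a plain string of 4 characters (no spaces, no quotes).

Answer: KAYK

Derivation:
Token 1: literal('N'). Output: "N"
Token 2: literal('K'). Output: "NK"
Token 3: literal('A'). Output: "NKA"
Token 4: literal('Y'). Output: "NKAY"
Token 5: backref(off=3, len=4). Buffer before: "NKAY" (len 4)
  byte 1: read out[1]='K', append. Buffer now: "NKAYK"
  byte 2: read out[2]='A', append. Buffer now: "NKAYKA"
  byte 3: read out[3]='Y', append. Buffer now: "NKAYKAY"
  byte 4: read out[4]='K', append. Buffer now: "NKAYKAYK"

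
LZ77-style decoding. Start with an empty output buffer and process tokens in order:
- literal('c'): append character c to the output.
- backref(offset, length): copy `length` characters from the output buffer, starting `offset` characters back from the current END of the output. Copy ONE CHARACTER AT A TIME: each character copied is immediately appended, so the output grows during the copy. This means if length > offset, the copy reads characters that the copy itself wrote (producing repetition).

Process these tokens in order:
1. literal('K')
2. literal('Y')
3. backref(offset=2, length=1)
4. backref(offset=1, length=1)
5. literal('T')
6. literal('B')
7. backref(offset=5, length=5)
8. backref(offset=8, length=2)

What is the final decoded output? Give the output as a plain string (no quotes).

Token 1: literal('K'). Output: "K"
Token 2: literal('Y'). Output: "KY"
Token 3: backref(off=2, len=1). Copied 'K' from pos 0. Output: "KYK"
Token 4: backref(off=1, len=1). Copied 'K' from pos 2. Output: "KYKK"
Token 5: literal('T'). Output: "KYKKT"
Token 6: literal('B'). Output: "KYKKTB"
Token 7: backref(off=5, len=5). Copied 'YKKTB' from pos 1. Output: "KYKKTBYKKTB"
Token 8: backref(off=8, len=2). Copied 'KT' from pos 3. Output: "KYKKTBYKKTBKT"

Answer: KYKKTBYKKTBKT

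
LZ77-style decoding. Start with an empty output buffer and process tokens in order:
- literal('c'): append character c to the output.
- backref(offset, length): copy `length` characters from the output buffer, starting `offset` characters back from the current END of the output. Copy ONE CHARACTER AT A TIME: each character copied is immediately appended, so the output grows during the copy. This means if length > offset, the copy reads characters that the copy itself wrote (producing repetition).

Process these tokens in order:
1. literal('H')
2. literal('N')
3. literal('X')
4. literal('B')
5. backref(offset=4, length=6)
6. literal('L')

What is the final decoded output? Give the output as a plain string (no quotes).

Answer: HNXBHNXBHNL

Derivation:
Token 1: literal('H'). Output: "H"
Token 2: literal('N'). Output: "HN"
Token 3: literal('X'). Output: "HNX"
Token 4: literal('B'). Output: "HNXB"
Token 5: backref(off=4, len=6) (overlapping!). Copied 'HNXBHN' from pos 0. Output: "HNXBHNXBHN"
Token 6: literal('L'). Output: "HNXBHNXBHNL"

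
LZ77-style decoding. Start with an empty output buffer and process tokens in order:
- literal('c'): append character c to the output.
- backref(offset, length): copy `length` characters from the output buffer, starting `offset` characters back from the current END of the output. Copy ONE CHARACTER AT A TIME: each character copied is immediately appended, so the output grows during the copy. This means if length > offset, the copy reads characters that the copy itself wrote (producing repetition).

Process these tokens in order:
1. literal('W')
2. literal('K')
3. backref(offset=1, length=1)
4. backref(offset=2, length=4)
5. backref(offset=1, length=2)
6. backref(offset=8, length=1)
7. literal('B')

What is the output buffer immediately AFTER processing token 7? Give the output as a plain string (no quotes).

Answer: WKKKKKKKKKB

Derivation:
Token 1: literal('W'). Output: "W"
Token 2: literal('K'). Output: "WK"
Token 3: backref(off=1, len=1). Copied 'K' from pos 1. Output: "WKK"
Token 4: backref(off=2, len=4) (overlapping!). Copied 'KKKK' from pos 1. Output: "WKKKKKK"
Token 5: backref(off=1, len=2) (overlapping!). Copied 'KK' from pos 6. Output: "WKKKKKKKK"
Token 6: backref(off=8, len=1). Copied 'K' from pos 1. Output: "WKKKKKKKKK"
Token 7: literal('B'). Output: "WKKKKKKKKKB"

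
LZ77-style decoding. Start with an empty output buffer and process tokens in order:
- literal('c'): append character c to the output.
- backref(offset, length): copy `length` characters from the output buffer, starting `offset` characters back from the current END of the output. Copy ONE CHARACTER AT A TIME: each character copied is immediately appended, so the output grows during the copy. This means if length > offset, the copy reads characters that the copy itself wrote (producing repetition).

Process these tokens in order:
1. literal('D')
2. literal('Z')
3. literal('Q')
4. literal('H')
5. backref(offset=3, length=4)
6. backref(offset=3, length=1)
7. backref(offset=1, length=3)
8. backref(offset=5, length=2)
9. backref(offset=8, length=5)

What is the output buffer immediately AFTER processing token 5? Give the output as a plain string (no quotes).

Token 1: literal('D'). Output: "D"
Token 2: literal('Z'). Output: "DZ"
Token 3: literal('Q'). Output: "DZQ"
Token 4: literal('H'). Output: "DZQH"
Token 5: backref(off=3, len=4) (overlapping!). Copied 'ZQHZ' from pos 1. Output: "DZQHZQHZ"

Answer: DZQHZQHZ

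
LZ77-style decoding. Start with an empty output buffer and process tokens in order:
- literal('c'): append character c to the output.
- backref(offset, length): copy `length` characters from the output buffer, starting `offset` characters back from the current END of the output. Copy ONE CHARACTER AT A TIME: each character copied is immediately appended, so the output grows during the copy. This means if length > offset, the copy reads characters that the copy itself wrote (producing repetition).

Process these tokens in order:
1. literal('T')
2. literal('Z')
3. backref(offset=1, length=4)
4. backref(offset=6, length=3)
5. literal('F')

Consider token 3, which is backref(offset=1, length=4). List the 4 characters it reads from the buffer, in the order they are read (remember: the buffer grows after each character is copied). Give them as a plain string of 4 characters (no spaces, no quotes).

Answer: ZZZZ

Derivation:
Token 1: literal('T'). Output: "T"
Token 2: literal('Z'). Output: "TZ"
Token 3: backref(off=1, len=4). Buffer before: "TZ" (len 2)
  byte 1: read out[1]='Z', append. Buffer now: "TZZ"
  byte 2: read out[2]='Z', append. Buffer now: "TZZZ"
  byte 3: read out[3]='Z', append. Buffer now: "TZZZZ"
  byte 4: read out[4]='Z', append. Buffer now: "TZZZZZ"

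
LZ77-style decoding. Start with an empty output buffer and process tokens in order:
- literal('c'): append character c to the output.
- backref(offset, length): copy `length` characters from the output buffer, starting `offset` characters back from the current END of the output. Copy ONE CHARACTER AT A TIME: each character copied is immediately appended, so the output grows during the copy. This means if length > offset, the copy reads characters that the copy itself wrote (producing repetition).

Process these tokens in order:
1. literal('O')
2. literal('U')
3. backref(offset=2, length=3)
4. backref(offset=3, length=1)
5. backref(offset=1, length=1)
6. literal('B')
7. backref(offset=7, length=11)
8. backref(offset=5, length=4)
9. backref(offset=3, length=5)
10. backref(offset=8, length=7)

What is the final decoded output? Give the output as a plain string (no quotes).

Token 1: literal('O'). Output: "O"
Token 2: literal('U'). Output: "OU"
Token 3: backref(off=2, len=3) (overlapping!). Copied 'OUO' from pos 0. Output: "OUOUO"
Token 4: backref(off=3, len=1). Copied 'O' from pos 2. Output: "OUOUOO"
Token 5: backref(off=1, len=1). Copied 'O' from pos 5. Output: "OUOUOOO"
Token 6: literal('B'). Output: "OUOUOOOB"
Token 7: backref(off=7, len=11) (overlapping!). Copied 'UOUOOOBUOUO' from pos 1. Output: "OUOUOOOBUOUOOOBUOUO"
Token 8: backref(off=5, len=4). Copied 'BUOU' from pos 14. Output: "OUOUOOOBUOUOOOBUOUOBUOU"
Token 9: backref(off=3, len=5) (overlapping!). Copied 'UOUUO' from pos 20. Output: "OUOUOOOBUOUOOOBUOUOBUOUUOUUO"
Token 10: backref(off=8, len=7). Copied 'UOUUOUU' from pos 20. Output: "OUOUOOOBUOUOOOBUOUOBUOUUOUUOUOUUOUU"

Answer: OUOUOOOBUOUOOOBUOUOBUOUUOUUOUOUUOUU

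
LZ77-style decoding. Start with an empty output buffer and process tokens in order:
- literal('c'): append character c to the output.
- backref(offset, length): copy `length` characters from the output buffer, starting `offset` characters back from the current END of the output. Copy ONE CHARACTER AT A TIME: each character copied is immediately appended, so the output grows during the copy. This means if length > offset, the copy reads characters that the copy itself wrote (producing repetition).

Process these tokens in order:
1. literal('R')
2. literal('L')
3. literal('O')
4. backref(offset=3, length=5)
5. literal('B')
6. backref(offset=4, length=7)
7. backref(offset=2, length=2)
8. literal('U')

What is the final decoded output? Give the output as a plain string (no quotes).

Token 1: literal('R'). Output: "R"
Token 2: literal('L'). Output: "RL"
Token 3: literal('O'). Output: "RLO"
Token 4: backref(off=3, len=5) (overlapping!). Copied 'RLORL' from pos 0. Output: "RLORLORL"
Token 5: literal('B'). Output: "RLORLORLB"
Token 6: backref(off=4, len=7) (overlapping!). Copied 'ORLBORL' from pos 5. Output: "RLORLORLBORLBORL"
Token 7: backref(off=2, len=2). Copied 'RL' from pos 14. Output: "RLORLORLBORLBORLRL"
Token 8: literal('U'). Output: "RLORLORLBORLBORLRLU"

Answer: RLORLORLBORLBORLRLU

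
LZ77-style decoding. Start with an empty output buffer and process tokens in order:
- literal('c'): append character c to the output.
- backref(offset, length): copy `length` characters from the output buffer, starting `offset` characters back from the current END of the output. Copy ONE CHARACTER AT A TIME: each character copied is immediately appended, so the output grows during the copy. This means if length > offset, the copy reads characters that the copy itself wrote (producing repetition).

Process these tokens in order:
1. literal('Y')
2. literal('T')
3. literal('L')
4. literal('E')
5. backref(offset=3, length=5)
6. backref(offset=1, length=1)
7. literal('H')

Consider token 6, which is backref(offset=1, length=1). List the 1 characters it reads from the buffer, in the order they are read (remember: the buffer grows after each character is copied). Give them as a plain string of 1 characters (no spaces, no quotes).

Answer: L

Derivation:
Token 1: literal('Y'). Output: "Y"
Token 2: literal('T'). Output: "YT"
Token 3: literal('L'). Output: "YTL"
Token 4: literal('E'). Output: "YTLE"
Token 5: backref(off=3, len=5) (overlapping!). Copied 'TLETL' from pos 1. Output: "YTLETLETL"
Token 6: backref(off=1, len=1). Buffer before: "YTLETLETL" (len 9)
  byte 1: read out[8]='L', append. Buffer now: "YTLETLETLL"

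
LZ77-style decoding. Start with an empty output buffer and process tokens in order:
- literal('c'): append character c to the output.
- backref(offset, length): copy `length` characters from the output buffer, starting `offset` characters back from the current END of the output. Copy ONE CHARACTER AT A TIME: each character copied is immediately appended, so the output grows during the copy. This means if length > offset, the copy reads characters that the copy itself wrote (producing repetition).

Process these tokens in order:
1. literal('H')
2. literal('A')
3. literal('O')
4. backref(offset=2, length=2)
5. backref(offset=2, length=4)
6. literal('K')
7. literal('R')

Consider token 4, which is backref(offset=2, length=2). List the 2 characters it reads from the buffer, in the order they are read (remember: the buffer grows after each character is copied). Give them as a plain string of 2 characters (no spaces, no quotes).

Answer: AO

Derivation:
Token 1: literal('H'). Output: "H"
Token 2: literal('A'). Output: "HA"
Token 3: literal('O'). Output: "HAO"
Token 4: backref(off=2, len=2). Buffer before: "HAO" (len 3)
  byte 1: read out[1]='A', append. Buffer now: "HAOA"
  byte 2: read out[2]='O', append. Buffer now: "HAOAO"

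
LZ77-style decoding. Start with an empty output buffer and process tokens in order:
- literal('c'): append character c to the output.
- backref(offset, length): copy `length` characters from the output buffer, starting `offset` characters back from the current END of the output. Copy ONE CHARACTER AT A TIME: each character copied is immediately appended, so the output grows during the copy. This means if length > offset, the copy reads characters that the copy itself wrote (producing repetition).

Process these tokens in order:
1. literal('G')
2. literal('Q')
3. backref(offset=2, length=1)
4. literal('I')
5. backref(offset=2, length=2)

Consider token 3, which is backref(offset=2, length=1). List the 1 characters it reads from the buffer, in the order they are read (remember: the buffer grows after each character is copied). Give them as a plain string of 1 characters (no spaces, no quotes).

Token 1: literal('G'). Output: "G"
Token 2: literal('Q'). Output: "GQ"
Token 3: backref(off=2, len=1). Buffer before: "GQ" (len 2)
  byte 1: read out[0]='G', append. Buffer now: "GQG"

Answer: G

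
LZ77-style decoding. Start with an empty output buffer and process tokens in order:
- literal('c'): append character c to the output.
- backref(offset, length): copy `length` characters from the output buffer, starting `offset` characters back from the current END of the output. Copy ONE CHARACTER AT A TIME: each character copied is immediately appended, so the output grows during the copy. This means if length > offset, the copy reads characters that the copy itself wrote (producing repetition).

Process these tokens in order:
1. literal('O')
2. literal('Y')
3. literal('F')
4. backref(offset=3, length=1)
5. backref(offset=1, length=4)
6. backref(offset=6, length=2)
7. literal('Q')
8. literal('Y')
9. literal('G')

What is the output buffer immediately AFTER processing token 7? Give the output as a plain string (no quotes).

Token 1: literal('O'). Output: "O"
Token 2: literal('Y'). Output: "OY"
Token 3: literal('F'). Output: "OYF"
Token 4: backref(off=3, len=1). Copied 'O' from pos 0. Output: "OYFO"
Token 5: backref(off=1, len=4) (overlapping!). Copied 'OOOO' from pos 3. Output: "OYFOOOOO"
Token 6: backref(off=6, len=2). Copied 'FO' from pos 2. Output: "OYFOOOOOFO"
Token 7: literal('Q'). Output: "OYFOOOOOFOQ"

Answer: OYFOOOOOFOQ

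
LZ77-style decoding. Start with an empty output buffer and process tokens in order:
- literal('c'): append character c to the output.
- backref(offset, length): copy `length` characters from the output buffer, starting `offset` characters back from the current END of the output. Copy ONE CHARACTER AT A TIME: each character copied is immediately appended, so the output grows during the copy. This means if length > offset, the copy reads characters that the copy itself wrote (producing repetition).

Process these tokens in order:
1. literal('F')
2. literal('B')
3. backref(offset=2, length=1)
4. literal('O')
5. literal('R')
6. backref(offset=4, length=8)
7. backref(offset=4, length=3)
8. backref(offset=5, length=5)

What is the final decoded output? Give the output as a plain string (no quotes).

Token 1: literal('F'). Output: "F"
Token 2: literal('B'). Output: "FB"
Token 3: backref(off=2, len=1). Copied 'F' from pos 0. Output: "FBF"
Token 4: literal('O'). Output: "FBFO"
Token 5: literal('R'). Output: "FBFOR"
Token 6: backref(off=4, len=8) (overlapping!). Copied 'BFORBFOR' from pos 1. Output: "FBFORBFORBFOR"
Token 7: backref(off=4, len=3). Copied 'BFO' from pos 9. Output: "FBFORBFORBFORBFO"
Token 8: backref(off=5, len=5). Copied 'ORBFO' from pos 11. Output: "FBFORBFORBFORBFOORBFO"

Answer: FBFORBFORBFORBFOORBFO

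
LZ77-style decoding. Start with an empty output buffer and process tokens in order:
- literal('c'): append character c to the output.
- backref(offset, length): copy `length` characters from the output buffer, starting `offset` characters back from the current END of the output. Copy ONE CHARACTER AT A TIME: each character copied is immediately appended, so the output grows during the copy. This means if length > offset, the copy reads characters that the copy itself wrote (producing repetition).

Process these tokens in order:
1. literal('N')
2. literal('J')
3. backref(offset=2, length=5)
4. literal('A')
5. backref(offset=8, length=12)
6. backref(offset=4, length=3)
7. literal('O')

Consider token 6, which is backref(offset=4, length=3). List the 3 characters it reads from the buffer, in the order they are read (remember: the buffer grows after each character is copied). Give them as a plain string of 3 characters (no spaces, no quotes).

Token 1: literal('N'). Output: "N"
Token 2: literal('J'). Output: "NJ"
Token 3: backref(off=2, len=5) (overlapping!). Copied 'NJNJN' from pos 0. Output: "NJNJNJN"
Token 4: literal('A'). Output: "NJNJNJNA"
Token 5: backref(off=8, len=12) (overlapping!). Copied 'NJNJNJNANJNJ' from pos 0. Output: "NJNJNJNANJNJNJNANJNJ"
Token 6: backref(off=4, len=3). Buffer before: "NJNJNJNANJNJNJNANJNJ" (len 20)
  byte 1: read out[16]='N', append. Buffer now: "NJNJNJNANJNJNJNANJNJN"
  byte 2: read out[17]='J', append. Buffer now: "NJNJNJNANJNJNJNANJNJNJ"
  byte 3: read out[18]='N', append. Buffer now: "NJNJNJNANJNJNJNANJNJNJN"

Answer: NJN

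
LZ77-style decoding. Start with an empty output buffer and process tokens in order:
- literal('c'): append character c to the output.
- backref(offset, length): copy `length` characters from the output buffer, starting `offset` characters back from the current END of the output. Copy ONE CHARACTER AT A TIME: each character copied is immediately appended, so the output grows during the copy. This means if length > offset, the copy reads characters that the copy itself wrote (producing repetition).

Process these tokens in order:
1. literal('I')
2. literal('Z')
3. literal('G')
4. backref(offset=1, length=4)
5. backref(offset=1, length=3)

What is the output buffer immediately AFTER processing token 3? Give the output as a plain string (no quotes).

Token 1: literal('I'). Output: "I"
Token 2: literal('Z'). Output: "IZ"
Token 3: literal('G'). Output: "IZG"

Answer: IZG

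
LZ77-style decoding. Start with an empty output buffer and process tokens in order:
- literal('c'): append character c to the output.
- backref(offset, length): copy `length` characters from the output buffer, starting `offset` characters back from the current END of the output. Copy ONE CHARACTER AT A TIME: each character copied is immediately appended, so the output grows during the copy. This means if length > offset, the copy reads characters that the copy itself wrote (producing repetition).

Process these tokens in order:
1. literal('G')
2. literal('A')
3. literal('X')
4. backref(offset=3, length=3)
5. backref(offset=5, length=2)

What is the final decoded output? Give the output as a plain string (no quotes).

Answer: GAXGAXAX

Derivation:
Token 1: literal('G'). Output: "G"
Token 2: literal('A'). Output: "GA"
Token 3: literal('X'). Output: "GAX"
Token 4: backref(off=3, len=3). Copied 'GAX' from pos 0. Output: "GAXGAX"
Token 5: backref(off=5, len=2). Copied 'AX' from pos 1. Output: "GAXGAXAX"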